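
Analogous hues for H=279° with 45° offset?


Base hue: 279°
Left analog: (279 - 45) mod 360 = 234°
Right analog: (279 + 45) mod 360 = 324°
Analogous hues = 234° and 324°


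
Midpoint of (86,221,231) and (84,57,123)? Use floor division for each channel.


Midpoint: each channel = ⌊(C₁+C₂)/2⌋
R: ⌊(86+84)/2⌋ = 85
G: ⌊(221+57)/2⌋ = 139
B: ⌊(231+123)/2⌋ = 177
= RGB(85, 139, 177)


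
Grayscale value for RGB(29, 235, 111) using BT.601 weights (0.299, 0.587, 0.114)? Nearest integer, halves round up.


Gray = 0.299×R + 0.587×G + 0.114×B
Gray = 0.299×29 + 0.587×235 + 0.114×111
Gray = 8.671 + 137.945 + 12.654
Gray = 159.270 → round half up → 159
Gray = 159


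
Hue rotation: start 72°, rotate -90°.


New hue = (H + rotation) mod 360
New hue = (72 -90) mod 360
= -18 mod 360
= 342°


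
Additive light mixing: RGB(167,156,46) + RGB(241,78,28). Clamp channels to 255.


Additive: each channel = min(255, C₁+C₂)
R: 167+241 = 408 → 255
G: 156+78 = 234 → 234
B: 46+28 = 74 → 74
= RGB(255, 234, 74)


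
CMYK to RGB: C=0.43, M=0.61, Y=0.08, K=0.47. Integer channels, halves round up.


R = 255 × (1-C) × (1-K) = 255 × 0.57 × 0.53 = 77.0355 → 77
G = 255 × (1-M) × (1-K) = 255 × 0.39 × 0.53 = 52.7085 → 53
B = 255 × (1-Y) × (1-K) = 255 × 0.92 × 0.53 = 124.338 → 124
= RGB(77, 53, 124)


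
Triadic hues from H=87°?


Triadic: equally spaced at 120° intervals
H1 = 87°
H2 = (87 + 120) mod 360 = 207°
H3 = (87 + 240) mod 360 = 327°
Triadic = 87°, 207°, 327°


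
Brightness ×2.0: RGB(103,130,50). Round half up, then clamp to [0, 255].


Multiply each channel by 2.0, round half up, clamp to [0, 255]
R: 103×2.0 = 206
G: 130×2.0 = 260 → clamp → 255
B: 50×2.0 = 100
= RGB(206, 255, 100)


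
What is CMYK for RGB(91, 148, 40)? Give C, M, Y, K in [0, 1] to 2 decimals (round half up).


R'=91/255≈0.3569, G'=148/255≈0.5804, B'=40/255≈0.1569
K = 1 - max(R',G',B') = 1 - 148/255 = 107/255 = 0.41960… → 0.42
(1-R'-K)/(1-K) simplifies to (max-R)/max with max = 148:
C = (148-91)/148 = 57/148 = 0.38513… → 0.39
M = (148-148)/148 = 0/148 = 0 → 0.00
Y = (148-40)/148 = 108/148 = 0.72972… → 0.73
= CMYK(0.39, 0.00, 0.73, 0.42)


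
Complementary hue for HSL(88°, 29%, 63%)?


Complement = opposite side of color wheel = hue + 180°
H' = (88 + 180) mod 360 = 268°
S and L unchanged.
= HSL(268°, 29%, 63%)


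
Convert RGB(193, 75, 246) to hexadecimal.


R = 193 → C1 (hex)
G = 75 → 4B (hex)
B = 246 → F6 (hex)
Hex = #C14BF6


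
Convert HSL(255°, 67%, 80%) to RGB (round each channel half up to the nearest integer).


H=255°, S=0.67, L=0.80
C = (1-|2L-1|)×S = (1-|0.60|)×0.67 = 0.268
H' = H/60 = 255/60 ≈ 4.2500; X = C×(1-|H' mod 2 - 1|) = 0.067
m = L - C/2 = 0.80 - 0.134 = 0.666
Sector ⌊H'⌋ = 4 → (R',G',B') = (0.067, 0.0, 0.268)
RGB = ((R'+m)×255, (G'+m)×255, (B'+m)×255) = (186.915, 169.83, 238.17)
Round half up → RGB(187, 170, 238)


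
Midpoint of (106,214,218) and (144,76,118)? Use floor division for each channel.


Midpoint: each channel = ⌊(C₁+C₂)/2⌋
R: ⌊(106+144)/2⌋ = 125
G: ⌊(214+76)/2⌋ = 145
B: ⌊(218+118)/2⌋ = 168
= RGB(125, 145, 168)


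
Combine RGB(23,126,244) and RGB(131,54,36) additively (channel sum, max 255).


Additive: each channel = min(255, C₁+C₂)
R: 23+131 = 154 → 154
G: 126+54 = 180 → 180
B: 244+36 = 280 → 255
= RGB(154, 180, 255)


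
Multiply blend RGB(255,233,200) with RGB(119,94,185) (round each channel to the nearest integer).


Multiply: C = A×B/255, rounded to nearest integer
R: 255×119/255 = 30345/255 ≈ 119.000 → 119
G: 233×94/255 = 21902/255 ≈ 85.890 → 86
B: 200×185/255 = 37000/255 ≈ 145.098 → 145
= RGB(119, 86, 145)


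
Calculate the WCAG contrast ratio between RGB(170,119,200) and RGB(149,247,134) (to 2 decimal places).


Linearize each sRGB channel c=v/255: c/12.92 if c ≤ 0.04045 else ((c+0.055)/1.055)^2.4
L = 0.2126×R_lin + 0.7152×G_lin + 0.0722×B_lin
Color 1 (170,119,200):
  R=170: 170/255≈0.6667 > 0.04045 → ((0.6667+0.055)/1.055)^2.4 ≈ 0.40198
  G=119: 119/255≈0.4667 > 0.04045 → ((0.4667+0.055)/1.055)^2.4 ≈ 0.18447
  B=200: 200/255≈0.7843 > 0.04045 → ((0.7843+0.055)/1.055)^2.4 ≈ 0.57758
  L1 = 0.2126×0.40198 + 0.7152×0.18447 + 0.0722×0.57758 ≈ 0.25910
Color 2 (149,247,134):
  R=149: 149/255≈0.5843 > 0.04045 → ((0.5843+0.055)/1.055)^2.4 ≈ 0.30054
  G=247: 247/255≈0.9686 > 0.04045 → ((0.9686+0.055)/1.055)^2.4 ≈ 0.93011
  B=134: 134/255≈0.5255 > 0.04045 → ((0.5255+0.055)/1.055)^2.4 ≈ 0.23840
  L2 = 0.2126×0.30054 + 0.7152×0.93011 + 0.0722×0.23840 ≈ 0.74632
Lighter = 0.74632, Darker = 0.25910
Ratio = (L_lighter + 0.05) / (L_darker + 0.05)
Ratio = (0.74632 + 0.05) / (0.25910 + 0.05) = 0.79632 / 0.30910 ≈ 2.5763
Ratio ≈ 2.58:1


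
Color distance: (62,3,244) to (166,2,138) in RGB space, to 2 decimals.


d = √[(R₁-R₂)² + (G₁-G₂)² + (B₁-B₂)²]
d = √[(62-166)² + (3-2)² + (244-138)²]
d = √[10816 + 1 + 11236]
d = √22053
d ≈ 148.50


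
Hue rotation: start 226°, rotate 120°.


New hue = (H + rotation) mod 360
New hue = (226 + 120) mod 360
= 346 mod 360
= 346°


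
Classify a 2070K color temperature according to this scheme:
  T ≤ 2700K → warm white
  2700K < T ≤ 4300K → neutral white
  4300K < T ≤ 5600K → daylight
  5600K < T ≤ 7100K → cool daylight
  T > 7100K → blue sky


Temperature: 2070K
2070K ≤ 2700K → warm white
Classification: warm white


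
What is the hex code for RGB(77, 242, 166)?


R = 77 → 4D (hex)
G = 242 → F2 (hex)
B = 166 → A6 (hex)
Hex = #4DF2A6


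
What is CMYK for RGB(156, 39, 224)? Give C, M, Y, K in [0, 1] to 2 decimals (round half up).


R'=156/255≈0.6118, G'=39/255≈0.1529, B'=224/255≈0.8784
K = 1 - max(R',G',B') = 1 - 224/255 = 31/255 = 0.12156… → 0.12
(1-R'-K)/(1-K) simplifies to (max-R)/max with max = 224:
C = (224-156)/224 = 68/224 = 0.30357… → 0.30
M = (224-39)/224 = 185/224 = 0.82589… → 0.83
Y = (224-224)/224 = 0/224 = 0 → 0.00
= CMYK(0.30, 0.83, 0.00, 0.12)


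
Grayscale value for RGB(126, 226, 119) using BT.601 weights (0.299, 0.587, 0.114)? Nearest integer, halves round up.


Gray = 0.299×R + 0.587×G + 0.114×B
Gray = 0.299×126 + 0.587×226 + 0.114×119
Gray = 37.674 + 132.662 + 13.566
Gray = 183.902 → round half up → 184
Gray = 184


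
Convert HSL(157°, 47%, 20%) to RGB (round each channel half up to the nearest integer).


H=157°, S=0.47, L=0.20
C = (1-|2L-1|)×S = (1-|-0.60|)×0.47 = 0.188
H' = H/60 = 157/60 ≈ 2.6167; X = C×(1-|H' mod 2 - 1|) ≈ 0.1159
m = L - C/2 = 0.20 - 0.094 = 0.106
Sector ⌊H'⌋ = 2 → (R',G',B') = (0.0, 0.188, ≈0.1159)
RGB = ((R'+m)×255, (G'+m)×255, (B'+m)×255) = (27.03, 74.97, 56.593)
Round half up → RGB(27, 75, 57)


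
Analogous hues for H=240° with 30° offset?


Base hue: 240°
Left analog: (240 - 30) mod 360 = 210°
Right analog: (240 + 30) mod 360 = 270°
Analogous hues = 210° and 270°


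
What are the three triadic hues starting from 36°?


Triadic: equally spaced at 120° intervals
H1 = 36°
H2 = (36 + 120) mod 360 = 156°
H3 = (36 + 240) mod 360 = 276°
Triadic = 36°, 156°, 276°


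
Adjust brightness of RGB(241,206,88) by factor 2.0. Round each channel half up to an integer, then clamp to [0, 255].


Multiply each channel by 2.0, round half up, clamp to [0, 255]
R: 241×2.0 = 482 → clamp → 255
G: 206×2.0 = 412 → clamp → 255
B: 88×2.0 = 176
= RGB(255, 255, 176)


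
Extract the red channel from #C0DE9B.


Color: #C0DE9B
R = C0 = 192
G = DE = 222
B = 9B = 155
Red = 192


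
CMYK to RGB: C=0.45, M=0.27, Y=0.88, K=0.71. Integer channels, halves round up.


R = 255 × (1-C) × (1-K) = 255 × 0.55 × 0.29 = 40.6725 → 41
G = 255 × (1-M) × (1-K) = 255 × 0.73 × 0.29 = 53.9835 → 54
B = 255 × (1-Y) × (1-K) = 255 × 0.12 × 0.29 = 8.874 → 9
= RGB(41, 54, 9)


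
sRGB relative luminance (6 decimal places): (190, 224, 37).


Linearize each channel (sRGB transfer function): c = v/255; c_lin = c/12.92 if c ≤ 0.04045, else ((c+0.055)/1.055)^2.4
  R: 190/255 ≈ 0.745098 > 0.04045 → ((0.745098+0.055)/1.055)^2.4 ≈ 0.514918
  G: 224/255 ≈ 0.878431 > 0.04045 → ((0.878431+0.055)/1.055)^2.4 ≈ 0.745404
  B: 37/255 ≈ 0.145098 > 0.04045 → ((0.145098+0.055)/1.055)^2.4 ≈ 0.018500
R_lin = 0.514918, G_lin = 0.745404, B_lin = 0.018500
L = 0.2126×R + 0.7152×G + 0.0722×B
L = 0.2126×0.514918 + 0.7152×0.745404 + 0.0722×0.018500
L ≈ 0.643920


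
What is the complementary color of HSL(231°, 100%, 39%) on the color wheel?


Complement = opposite side of color wheel = hue + 180°
H' = (231 + 180) mod 360 = 51°
S and L unchanged.
= HSL(51°, 100%, 39%)


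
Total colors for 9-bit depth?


Colors = 2^bits = 2^9
= 512 colors


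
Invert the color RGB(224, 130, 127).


Invert: (255-R, 255-G, 255-B)
R: 255-224 = 31
G: 255-130 = 125
B: 255-127 = 128
= RGB(31, 125, 128)


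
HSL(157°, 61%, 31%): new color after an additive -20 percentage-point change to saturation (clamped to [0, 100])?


Original S = 61%
Adjustment = -20 percentage points
New S = 61 + (-20) = 41
Clamp to [0, 100] → 41
= HSL(157°, 41%, 31%)


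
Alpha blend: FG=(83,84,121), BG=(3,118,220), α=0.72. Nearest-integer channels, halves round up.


C = α×F + (1-α)×B, with 1-α = 0.28
R: 0.72×83 + 0.28×3 = 59.76 + 0.84 = 60.60 → 61
G: 0.72×84 + 0.28×118 = 60.48 + 33.04 = 93.52 → 94
B: 0.72×121 + 0.28×220 = 87.12 + 61.60 = 148.72 → 149
= RGB(61, 94, 149)


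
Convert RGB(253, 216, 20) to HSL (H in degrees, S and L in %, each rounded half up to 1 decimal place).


Normalize: R'=253/255≈0.9922, G'=216/255≈0.8471, B'=20/255≈0.0784
Max=253/255, Min=20/255, Δ=Max-Min=233/255
L = (Max+Min)/2 = (253+20)/510 = 273/510 = 0.53529… → L = 53.5%
L > 0.5 → S = Δ/(2-Max-Min) = 233/(510-253-20) = 233/237 = 0.98312… → S = 98.3%
(the 1/255 factors cancel in S and H, so raw channel differences can be used)
Max is R' → H = 60 × (((G-B)/Δ) mod 6) = 60 × (((216-20)/233) mod 6)
  196/233 = 0.8412…
  H = 60 × 0.8412… = 50.472…° → H = 50.5°
= HSL(50.5°, 98.3%, 53.5%)


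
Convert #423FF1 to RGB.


42 → 66 (R)
3F → 63 (G)
F1 → 241 (B)
= RGB(66, 63, 241)


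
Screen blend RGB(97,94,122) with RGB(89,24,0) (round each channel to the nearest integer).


Screen: C = 255 - (255-A)×(255-B)/255, rounded to nearest integer
R: 255 - (255-97)×(255-89)/255 = 255 - 26228/255 ≈ 255 - 102.855 = 152.145 → 152
G: 255 - (255-94)×(255-24)/255 = 255 - 37191/255 ≈ 255 - 145.847 = 109.153 → 109
B: 255 - (255-122)×(255-0)/255 = 255 - 33915/255 ≈ 255 - 133.000 = 122.000 → 122
= RGB(152, 109, 122)


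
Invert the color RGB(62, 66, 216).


Invert: (255-R, 255-G, 255-B)
R: 255-62 = 193
G: 255-66 = 189
B: 255-216 = 39
= RGB(193, 189, 39)


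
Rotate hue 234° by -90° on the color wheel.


New hue = (H + rotation) mod 360
New hue = (234 -90) mod 360
= 144 mod 360
= 144°


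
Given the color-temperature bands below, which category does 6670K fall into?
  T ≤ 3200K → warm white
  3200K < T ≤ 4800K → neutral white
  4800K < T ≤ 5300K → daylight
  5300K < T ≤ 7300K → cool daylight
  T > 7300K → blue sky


Temperature: 6670K
5300K < 6670K ≤ 7300K → cool daylight
Classification: cool daylight


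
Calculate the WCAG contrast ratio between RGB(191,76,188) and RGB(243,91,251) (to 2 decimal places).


Linearize each sRGB channel c=v/255: c/12.92 if c ≤ 0.04045 else ((c+0.055)/1.055)^2.4
L = 0.2126×R_lin + 0.7152×G_lin + 0.0722×B_lin
Color 1 (191,76,188):
  R=191: 191/255≈0.7490 > 0.04045 → ((0.7490+0.055)/1.055)^2.4 ≈ 0.52100
  G=76: 76/255≈0.2980 > 0.04045 → ((0.2980+0.055)/1.055)^2.4 ≈ 0.07227
  B=188: 188/255≈0.7373 > 0.04045 → ((0.7373+0.055)/1.055)^2.4 ≈ 0.50289
  L1 = 0.2126×0.52100 + 0.7152×0.07227 + 0.0722×0.50289 ≈ 0.19876
Color 2 (243,91,251):
  R=243: 243/255≈0.9529 > 0.04045 → ((0.9529+0.055)/1.055)^2.4 ≈ 0.89627
  G=91: 91/255≈0.3569 > 0.04045 → ((0.3569+0.055)/1.055)^2.4 ≈ 0.10462
  B=251: 251/255≈0.9843 > 0.04045 → ((0.9843+0.055)/1.055)^2.4 ≈ 0.96469
  L2 = 0.2126×0.89627 + 0.7152×0.10462 + 0.0722×0.96469 ≈ 0.33502
Lighter = 0.33502, Darker = 0.19876
Ratio = (L_lighter + 0.05) / (L_darker + 0.05)
Ratio = (0.33502 + 0.05) / (0.19876 + 0.05) = 0.38502 / 0.24876 ≈ 1.5477
Ratio ≈ 1.55:1


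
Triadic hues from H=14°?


Triadic: equally spaced at 120° intervals
H1 = 14°
H2 = (14 + 120) mod 360 = 134°
H3 = (14 + 240) mod 360 = 254°
Triadic = 14°, 134°, 254°


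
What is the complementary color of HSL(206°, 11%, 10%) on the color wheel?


Complement = opposite side of color wheel = hue + 180°
H' = (206 + 180) mod 360 = 26°
S and L unchanged.
= HSL(26°, 11%, 10%)


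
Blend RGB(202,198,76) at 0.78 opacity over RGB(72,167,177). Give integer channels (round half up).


C = α×F + (1-α)×B, with 1-α = 0.22
R: 0.78×202 + 0.22×72 = 157.56 + 15.84 = 173.40 → 173
G: 0.78×198 + 0.22×167 = 154.44 + 36.74 = 191.18 → 191
B: 0.78×76 + 0.22×177 = 59.28 + 38.94 = 98.22 → 98
= RGB(173, 191, 98)


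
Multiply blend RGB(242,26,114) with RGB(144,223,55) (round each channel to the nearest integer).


Multiply: C = A×B/255, rounded to nearest integer
R: 242×144/255 = 34848/255 ≈ 136.659 → 137
G: 26×223/255 = 5798/255 ≈ 22.737 → 23
B: 114×55/255 = 6270/255 ≈ 24.588 → 25
= RGB(137, 23, 25)


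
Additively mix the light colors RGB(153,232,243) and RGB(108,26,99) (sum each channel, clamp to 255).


Additive: each channel = min(255, C₁+C₂)
R: 153+108 = 261 → 255
G: 232+26 = 258 → 255
B: 243+99 = 342 → 255
= RGB(255, 255, 255)


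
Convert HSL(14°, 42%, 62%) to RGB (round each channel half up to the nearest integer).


H=14°, S=0.42, L=0.62
C = (1-|2L-1|)×S = (1-|0.24|)×0.42 = 0.3192
H' = H/60 = 14/60 ≈ 0.2333; X = C×(1-|H' mod 2 - 1|) = 0.07448
m = L - C/2 = 0.62 - 0.1596 = 0.4604
Sector ⌊H'⌋ = 0 → (R',G',B') = (0.3192, 0.07448, 0.0)
RGB = ((R'+m)×255, (G'+m)×255, (B'+m)×255) = (198.798, 136.3944, 117.402)
Round half up → RGB(199, 136, 117)


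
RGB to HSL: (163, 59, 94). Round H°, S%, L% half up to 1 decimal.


Normalize: R'=163/255≈0.6392, G'=59/255≈0.2314, B'=94/255≈0.3686
Max=163/255, Min=59/255, Δ=Max-Min=104/255
L = (Max+Min)/2 = (163+59)/510 = 222/510 = 0.43529… → L = 43.5%
L ≤ 0.5 → S = Δ/(Max+Min) = 104/(163+59) = 104/222 = 0.46846… → S = 46.8%
(the 1/255 factors cancel in S and H, so raw channel differences can be used)
Max is R' → H = 60 × (((G-B)/Δ) mod 6) = 60 × (((59-94)/104) mod 6)
  (-35)/104 = -0.3365…; negative, so add 6 → 5.6634…
  H = 60 × 5.6634… = 339.807…° → H = 339.8°
= HSL(339.8°, 46.8%, 43.5%)


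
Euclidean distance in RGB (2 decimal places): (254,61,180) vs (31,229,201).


d = √[(R₁-R₂)² + (G₁-G₂)² + (B₁-B₂)²]
d = √[(254-31)² + (61-229)² + (180-201)²]
d = √[49729 + 28224 + 441]
d = √78394
d ≈ 279.99


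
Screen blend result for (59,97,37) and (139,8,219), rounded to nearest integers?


Screen: C = 255 - (255-A)×(255-B)/255, rounded to nearest integer
R: 255 - (255-59)×(255-139)/255 = 255 - 22736/255 ≈ 255 - 89.161 = 165.839 → 166
G: 255 - (255-97)×(255-8)/255 = 255 - 39026/255 ≈ 255 - 153.043 = 101.957 → 102
B: 255 - (255-37)×(255-219)/255 = 255 - 7848/255 ≈ 255 - 30.776 = 224.224 → 224
= RGB(166, 102, 224)


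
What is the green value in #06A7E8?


Color: #06A7E8
R = 06 = 6
G = A7 = 167
B = E8 = 232
Green = 167


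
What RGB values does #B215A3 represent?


B2 → 178 (R)
15 → 21 (G)
A3 → 163 (B)
= RGB(178, 21, 163)


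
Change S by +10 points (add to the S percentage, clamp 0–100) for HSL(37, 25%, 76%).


Original S = 25%
Adjustment = +10 percentage points
New S = 25 + (10) = 35
Clamp to [0, 100] → 35
= HSL(37°, 35%, 76%)


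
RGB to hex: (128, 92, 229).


R = 128 → 80 (hex)
G = 92 → 5C (hex)
B = 229 → E5 (hex)
Hex = #805CE5


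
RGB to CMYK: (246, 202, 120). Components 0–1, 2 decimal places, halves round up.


R'=246/255≈0.9647, G'=202/255≈0.7922, B'=120/255≈0.4706
K = 1 - max(R',G',B') = 1 - 246/255 = 9/255 = 0.03529… → 0.04
(1-R'-K)/(1-K) simplifies to (max-R)/max with max = 246:
C = (246-246)/246 = 0/246 = 0 → 0.00
M = (246-202)/246 = 44/246 = 0.17886… → 0.18
Y = (246-120)/246 = 126/246 = 0.51219… → 0.51
= CMYK(0.00, 0.18, 0.51, 0.04)


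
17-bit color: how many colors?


Colors = 2^bits = 2^17
= 131,072 colors


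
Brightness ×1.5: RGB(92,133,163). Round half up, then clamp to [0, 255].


Multiply each channel by 1.5, round half up, clamp to [0, 255]
R: 92×1.5 = 138
G: 133×1.5 = 199.5 → round → 200
B: 163×1.5 = 244.5 → round → 245
= RGB(138, 200, 245)


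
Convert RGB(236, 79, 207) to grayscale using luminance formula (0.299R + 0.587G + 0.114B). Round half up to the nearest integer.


Gray = 0.299×R + 0.587×G + 0.114×B
Gray = 0.299×236 + 0.587×79 + 0.114×207
Gray = 70.564 + 46.373 + 23.598
Gray = 140.535 → round half up → 141
Gray = 141


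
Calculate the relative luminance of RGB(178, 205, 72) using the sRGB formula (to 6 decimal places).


Linearize each channel (sRGB transfer function): c = v/255; c_lin = c/12.92 if c ≤ 0.04045, else ((c+0.055)/1.055)^2.4
  R: 178/255 ≈ 0.698039 > 0.04045 → ((0.698039+0.055)/1.055)^2.4 ≈ 0.445201
  G: 205/255 ≈ 0.803922 > 0.04045 → ((0.803922+0.055)/1.055)^2.4 ≈ 0.610496
  B: 72/255 ≈ 0.282353 > 0.04045 → ((0.282353+0.055)/1.055)^2.4 ≈ 0.064803
R_lin = 0.445201, G_lin = 0.610496, B_lin = 0.064803
L = 0.2126×R + 0.7152×G + 0.0722×B
L = 0.2126×0.445201 + 0.7152×0.610496 + 0.0722×0.064803
L ≈ 0.535955


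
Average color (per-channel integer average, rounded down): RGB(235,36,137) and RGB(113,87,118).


Midpoint: each channel = ⌊(C₁+C₂)/2⌋
R: ⌊(235+113)/2⌋ = 174
G: ⌊(36+87)/2⌋ = 61
B: ⌊(137+118)/2⌋ = 127
= RGB(174, 61, 127)


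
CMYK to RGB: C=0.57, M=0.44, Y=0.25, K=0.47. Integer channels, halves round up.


R = 255 × (1-C) × (1-K) = 255 × 0.43 × 0.53 = 58.1145 → 58
G = 255 × (1-M) × (1-K) = 255 × 0.56 × 0.53 = 75.684 → 76
B = 255 × (1-Y) × (1-K) = 255 × 0.75 × 0.53 = 101.3625 → 101
= RGB(58, 76, 101)


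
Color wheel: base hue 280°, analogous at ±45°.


Base hue: 280°
Left analog: (280 - 45) mod 360 = 235°
Right analog: (280 + 45) mod 360 = 325°
Analogous hues = 235° and 325°


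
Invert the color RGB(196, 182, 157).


Invert: (255-R, 255-G, 255-B)
R: 255-196 = 59
G: 255-182 = 73
B: 255-157 = 98
= RGB(59, 73, 98)


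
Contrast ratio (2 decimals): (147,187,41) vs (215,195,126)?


Linearize each sRGB channel c=v/255: c/12.92 if c ≤ 0.04045 else ((c+0.055)/1.055)^2.4
L = 0.2126×R_lin + 0.7152×G_lin + 0.0722×B_lin
Color 1 (147,187,41):
  R=147: 147/255≈0.5765 > 0.04045 → ((0.5765+0.055)/1.055)^2.4 ≈ 0.29177
  G=187: 187/255≈0.7333 > 0.04045 → ((0.7333+0.055)/1.055)^2.4 ≈ 0.49693
  B=41: 41/255≈0.1608 > 0.04045 → ((0.1608+0.055)/1.055)^2.4 ≈ 0.02217
  L1 = 0.2126×0.29177 + 0.7152×0.49693 + 0.0722×0.02217 ≈ 0.41904
Color 2 (215,195,126):
  R=215: 215/255≈0.8431 > 0.04045 → ((0.8431+0.055)/1.055)^2.4 ≈ 0.67954
  G=195: 195/255≈0.7647 > 0.04045 → ((0.7647+0.055)/1.055)^2.4 ≈ 0.54572
  B=126: 126/255≈0.4941 > 0.04045 → ((0.4941+0.055)/1.055)^2.4 ≈ 0.20864
  L2 = 0.2126×0.67954 + 0.7152×0.54572 + 0.0722×0.20864 ≈ 0.54984
Lighter = 0.54984, Darker = 0.41904
Ratio = (L_lighter + 0.05) / (L_darker + 0.05)
Ratio = (0.54984 + 0.05) / (0.41904 + 0.05) = 0.59984 / 0.46904 ≈ 1.2789
Ratio ≈ 1.28:1


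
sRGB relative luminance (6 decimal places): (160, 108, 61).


Linearize each channel (sRGB transfer function): c = v/255; c_lin = c/12.92 if c ≤ 0.04045, else ((c+0.055)/1.055)^2.4
  R: 160/255 ≈ 0.627451 > 0.04045 → ((0.627451+0.055)/1.055)^2.4 ≈ 0.351533
  G: 108/255 ≈ 0.423529 > 0.04045 → ((0.423529+0.055)/1.055)^2.4 ≈ 0.149960
  B: 61/255 ≈ 0.239216 > 0.04045 → ((0.239216+0.055)/1.055)^2.4 ≈ 0.046665
R_lin = 0.351533, G_lin = 0.149960, B_lin = 0.046665
L = 0.2126×R + 0.7152×G + 0.0722×B
L = 0.2126×0.351533 + 0.7152×0.149960 + 0.0722×0.046665
L ≈ 0.185356


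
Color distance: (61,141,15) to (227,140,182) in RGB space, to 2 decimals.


d = √[(R₁-R₂)² + (G₁-G₂)² + (B₁-B₂)²]
d = √[(61-227)² + (141-140)² + (15-182)²]
d = √[27556 + 1 + 27889]
d = √55446
d ≈ 235.47


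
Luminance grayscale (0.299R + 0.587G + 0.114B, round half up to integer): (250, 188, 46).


Gray = 0.299×R + 0.587×G + 0.114×B
Gray = 0.299×250 + 0.587×188 + 0.114×46
Gray = 74.750 + 110.356 + 5.244
Gray = 190.350 → round half up → 190
Gray = 190


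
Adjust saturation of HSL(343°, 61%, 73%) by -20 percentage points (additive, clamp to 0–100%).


Original S = 61%
Adjustment = -20 percentage points
New S = 61 + (-20) = 41
Clamp to [0, 100] → 41
= HSL(343°, 41%, 73%)


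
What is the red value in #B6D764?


Color: #B6D764
R = B6 = 182
G = D7 = 215
B = 64 = 100
Red = 182


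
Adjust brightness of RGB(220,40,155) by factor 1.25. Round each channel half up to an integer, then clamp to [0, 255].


Multiply each channel by 1.25, round half up, clamp to [0, 255]
R: 220×1.25 = 275 → clamp → 255
G: 40×1.25 = 50
B: 155×1.25 = 193.75 → round → 194
= RGB(255, 50, 194)


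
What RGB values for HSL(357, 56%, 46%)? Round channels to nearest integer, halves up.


H=357°, S=0.56, L=0.46
C = (1-|2L-1|)×S = (1-|-0.08|)×0.56 = 0.5152
H' = H/60 = 357/60 ≈ 5.9500; X = C×(1-|H' mod 2 - 1|) = 0.02576
m = L - C/2 = 0.46 - 0.2576 = 0.2024
Sector ⌊H'⌋ = 5 → (R',G',B') = (0.5152, 0.0, 0.02576)
RGB = ((R'+m)×255, (G'+m)×255, (B'+m)×255) = (182.988, 51.612, 58.1808)
Round half up → RGB(183, 52, 58)


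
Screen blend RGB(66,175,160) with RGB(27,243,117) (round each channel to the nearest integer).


Screen: C = 255 - (255-A)×(255-B)/255, rounded to nearest integer
R: 255 - (255-66)×(255-27)/255 = 255 - 43092/255 ≈ 255 - 168.988 = 86.012 → 86
G: 255 - (255-175)×(255-243)/255 = 255 - 960/255 ≈ 255 - 3.765 = 251.235 → 251
B: 255 - (255-160)×(255-117)/255 = 255 - 13110/255 ≈ 255 - 51.412 = 203.588 → 204
= RGB(86, 251, 204)


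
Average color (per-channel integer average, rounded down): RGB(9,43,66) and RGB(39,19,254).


Midpoint: each channel = ⌊(C₁+C₂)/2⌋
R: ⌊(9+39)/2⌋ = 24
G: ⌊(43+19)/2⌋ = 31
B: ⌊(66+254)/2⌋ = 160
= RGB(24, 31, 160)


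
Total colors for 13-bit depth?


Colors = 2^bits = 2^13
= 8,192 colors


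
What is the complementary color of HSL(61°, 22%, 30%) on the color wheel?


Complement = opposite side of color wheel = hue + 180°
H' = (61 + 180) mod 360 = 241°
S and L unchanged.
= HSL(241°, 22%, 30%)


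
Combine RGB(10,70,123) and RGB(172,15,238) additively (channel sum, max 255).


Additive: each channel = min(255, C₁+C₂)
R: 10+172 = 182 → 182
G: 70+15 = 85 → 85
B: 123+238 = 361 → 255
= RGB(182, 85, 255)


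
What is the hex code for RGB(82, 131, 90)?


R = 82 → 52 (hex)
G = 131 → 83 (hex)
B = 90 → 5A (hex)
Hex = #52835A


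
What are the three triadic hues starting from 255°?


Triadic: equally spaced at 120° intervals
H1 = 255°
H2 = (255 + 120) mod 360 = 15°
H3 = (255 + 240) mod 360 = 135°
Triadic = 255°, 15°, 135°


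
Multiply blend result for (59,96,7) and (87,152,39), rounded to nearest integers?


Multiply: C = A×B/255, rounded to nearest integer
R: 59×87/255 = 5133/255 ≈ 20.129 → 20
G: 96×152/255 = 14592/255 ≈ 57.224 → 57
B: 7×39/255 = 273/255 ≈ 1.071 → 1
= RGB(20, 57, 1)


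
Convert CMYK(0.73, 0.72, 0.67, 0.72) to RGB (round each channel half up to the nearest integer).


R = 255 × (1-C) × (1-K) = 255 × 0.27 × 0.28 = 19.278 → 19
G = 255 × (1-M) × (1-K) = 255 × 0.28 × 0.28 = 19.992 → 20
B = 255 × (1-Y) × (1-K) = 255 × 0.33 × 0.28 = 23.562 → 24
= RGB(19, 20, 24)


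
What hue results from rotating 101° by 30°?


New hue = (H + rotation) mod 360
New hue = (101 + 30) mod 360
= 131 mod 360
= 131°


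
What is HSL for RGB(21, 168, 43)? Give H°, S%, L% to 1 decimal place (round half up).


Normalize: R'=21/255≈0.0824, G'=168/255≈0.6588, B'=43/255≈0.1686
Max=168/255, Min=21/255, Δ=Max-Min=147/255
L = (Max+Min)/2 = (168+21)/510 = 189/510 = 0.37058… → L = 37.1%
L ≤ 0.5 → S = Δ/(Max+Min) = 147/(168+21) = 147/189 = 0.77777… → S = 77.8%
(the 1/255 factors cancel in S and H, so raw channel differences can be used)
Max is G' → H = 60 × ((B-R)/Δ + 2) = 60 × ((43-21)/147 + 2)
  22/147 + 2 = 0.1496… + 2 = 2.1496…
  H = 60 × 2.1496… = 128.979…° → H = 129.0°
= HSL(129.0°, 77.8%, 37.1%)


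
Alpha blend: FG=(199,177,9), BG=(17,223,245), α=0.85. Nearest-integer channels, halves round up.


C = α×F + (1-α)×B, with 1-α = 0.15
R: 0.85×199 + 0.15×17 = 169.15 + 2.55 = 171.70 → 172
G: 0.85×177 + 0.15×223 = 150.45 + 33.45 = 183.90 → 184
B: 0.85×9 + 0.15×245 = 7.65 + 36.75 = 44.40 → 44
= RGB(172, 184, 44)


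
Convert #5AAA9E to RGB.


5A → 90 (R)
AA → 170 (G)
9E → 158 (B)
= RGB(90, 170, 158)


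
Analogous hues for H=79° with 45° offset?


Base hue: 79°
Left analog: (79 - 45) mod 360 = 34°
Right analog: (79 + 45) mod 360 = 124°
Analogous hues = 34° and 124°


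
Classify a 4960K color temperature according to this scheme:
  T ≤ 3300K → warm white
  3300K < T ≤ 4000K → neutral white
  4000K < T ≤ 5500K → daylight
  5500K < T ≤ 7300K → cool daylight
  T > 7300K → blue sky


Temperature: 4960K
4000K < 4960K ≤ 5500K → daylight
Classification: daylight


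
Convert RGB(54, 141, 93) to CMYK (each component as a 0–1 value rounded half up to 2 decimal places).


R'=54/255≈0.2118, G'=141/255≈0.5529, B'=93/255≈0.3647
K = 1 - max(R',G',B') = 1 - 141/255 = 114/255 = 0.44705… → 0.45
(1-R'-K)/(1-K) simplifies to (max-R)/max with max = 141:
C = (141-54)/141 = 87/141 = 0.61702… → 0.62
M = (141-141)/141 = 0/141 = 0 → 0.00
Y = (141-93)/141 = 48/141 = 0.34042… → 0.34
= CMYK(0.62, 0.00, 0.34, 0.45)


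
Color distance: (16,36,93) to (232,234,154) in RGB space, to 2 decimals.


d = √[(R₁-R₂)² + (G₁-G₂)² + (B₁-B₂)²]
d = √[(16-232)² + (36-234)² + (93-154)²]
d = √[46656 + 39204 + 3721]
d = √89581
d ≈ 299.30


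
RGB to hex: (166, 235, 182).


R = 166 → A6 (hex)
G = 235 → EB (hex)
B = 182 → B6 (hex)
Hex = #A6EBB6


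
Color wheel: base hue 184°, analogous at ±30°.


Base hue: 184°
Left analog: (184 - 30) mod 360 = 154°
Right analog: (184 + 30) mod 360 = 214°
Analogous hues = 154° and 214°


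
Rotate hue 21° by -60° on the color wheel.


New hue = (H + rotation) mod 360
New hue = (21 -60) mod 360
= -39 mod 360
= 321°


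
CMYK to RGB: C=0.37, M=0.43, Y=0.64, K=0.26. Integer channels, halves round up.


R = 255 × (1-C) × (1-K) = 255 × 0.63 × 0.74 = 118.881 → 119
G = 255 × (1-M) × (1-K) = 255 × 0.57 × 0.74 = 107.559 → 108
B = 255 × (1-Y) × (1-K) = 255 × 0.36 × 0.74 = 67.932 → 68
= RGB(119, 108, 68)


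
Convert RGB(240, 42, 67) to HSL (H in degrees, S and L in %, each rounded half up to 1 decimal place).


Normalize: R'=240/255≈0.9412, G'=42/255≈0.1647, B'=67/255≈0.2627
Max=240/255, Min=42/255, Δ=Max-Min=198/255
L = (Max+Min)/2 = (240+42)/510 = 282/510 = 0.55294… → L = 55.3%
L > 0.5 → S = Δ/(2-Max-Min) = 198/(510-240-42) = 198/228 = 0.86842… → S = 86.8%
(the 1/255 factors cancel in S and H, so raw channel differences can be used)
Max is R' → H = 60 × (((G-B)/Δ) mod 6) = 60 × (((42-67)/198) mod 6)
  (-25)/198 = -0.1262…; negative, so add 6 → 5.8737…
  H = 60 × 5.8737… = 352.424…° → H = 352.4°
= HSL(352.4°, 86.8%, 55.3%)


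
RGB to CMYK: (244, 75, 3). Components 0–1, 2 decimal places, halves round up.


R'=244/255≈0.9569, G'=75/255≈0.2941, B'=3/255≈0.0118
K = 1 - max(R',G',B') = 1 - 244/255 = 11/255 = 0.04313… → 0.04
(1-R'-K)/(1-K) simplifies to (max-R)/max with max = 244:
C = (244-244)/244 = 0/244 = 0 → 0.00
M = (244-75)/244 = 169/244 = 0.69262… → 0.69
Y = (244-3)/244 = 241/244 = 0.98770… → 0.99
= CMYK(0.00, 0.69, 0.99, 0.04)


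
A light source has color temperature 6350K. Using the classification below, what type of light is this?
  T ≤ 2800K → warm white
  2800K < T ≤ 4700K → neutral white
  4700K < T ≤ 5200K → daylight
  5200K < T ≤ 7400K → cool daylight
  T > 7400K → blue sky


Temperature: 6350K
5200K < 6350K ≤ 7400K → cool daylight
Classification: cool daylight


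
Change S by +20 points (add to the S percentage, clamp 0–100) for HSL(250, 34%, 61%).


Original S = 34%
Adjustment = +20 percentage points
New S = 34 + (20) = 54
Clamp to [0, 100] → 54
= HSL(250°, 54%, 61%)


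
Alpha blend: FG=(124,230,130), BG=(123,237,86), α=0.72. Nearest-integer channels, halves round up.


C = α×F + (1-α)×B, with 1-α = 0.28
R: 0.72×124 + 0.28×123 = 89.28 + 34.44 = 123.72 → 124
G: 0.72×230 + 0.28×237 = 165.60 + 66.36 = 231.96 → 232
B: 0.72×130 + 0.28×86 = 93.60 + 24.08 = 117.68 → 118
= RGB(124, 232, 118)


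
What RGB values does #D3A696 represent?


D3 → 211 (R)
A6 → 166 (G)
96 → 150 (B)
= RGB(211, 166, 150)


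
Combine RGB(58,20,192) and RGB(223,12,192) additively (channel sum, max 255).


Additive: each channel = min(255, C₁+C₂)
R: 58+223 = 281 → 255
G: 20+12 = 32 → 32
B: 192+192 = 384 → 255
= RGB(255, 32, 255)


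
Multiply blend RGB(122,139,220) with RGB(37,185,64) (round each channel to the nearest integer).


Multiply: C = A×B/255, rounded to nearest integer
R: 122×37/255 = 4514/255 ≈ 17.702 → 18
G: 139×185/255 = 25715/255 ≈ 100.843 → 101
B: 220×64/255 = 14080/255 ≈ 55.216 → 55
= RGB(18, 101, 55)


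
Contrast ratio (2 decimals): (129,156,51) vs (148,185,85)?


Linearize each sRGB channel c=v/255: c/12.92 if c ≤ 0.04045 else ((c+0.055)/1.055)^2.4
L = 0.2126×R_lin + 0.7152×G_lin + 0.0722×B_lin
Color 1 (129,156,51):
  R=129: 129/255≈0.5059 > 0.04045 → ((0.5059+0.055)/1.055)^2.4 ≈ 0.21953
  G=156: 156/255≈0.6118 > 0.04045 → ((0.6118+0.055)/1.055)^2.4 ≈ 0.33245
  B=51: 51/255≈0.2000 > 0.04045 → ((0.2000+0.055)/1.055)^2.4 ≈ 0.03310
  L1 = 0.2126×0.21953 + 0.7152×0.33245 + 0.0722×0.03310 ≈ 0.28683
Color 2 (148,185,85):
  R=148: 148/255≈0.5804 > 0.04045 → ((0.5804+0.055)/1.055)^2.4 ≈ 0.29614
  G=185: 185/255≈0.7255 > 0.04045 → ((0.7255+0.055)/1.055)^2.4 ≈ 0.48515
  B=85: 85/255≈0.3333 > 0.04045 → ((0.3333+0.055)/1.055)^2.4 ≈ 0.09084
  L2 = 0.2126×0.29614 + 0.7152×0.48515 + 0.0722×0.09084 ≈ 0.41650
Lighter = 0.41650, Darker = 0.28683
Ratio = (L_lighter + 0.05) / (L_darker + 0.05)
Ratio = (0.41650 + 0.05) / (0.28683 + 0.05) = 0.46650 / 0.33683 ≈ 1.3850
Ratio ≈ 1.38:1


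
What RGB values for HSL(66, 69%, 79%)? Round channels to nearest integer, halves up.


H=66°, S=0.69, L=0.79
C = (1-|2L-1|)×S = (1-|0.58|)×0.69 = 0.2898
H' = H/60 = 66/60 ≈ 1.1000; X = C×(1-|H' mod 2 - 1|) = 0.26082
m = L - C/2 = 0.79 - 0.1449 = 0.6451
Sector ⌊H'⌋ = 1 → (R',G',B') = (0.26082, 0.2898, 0.0)
RGB = ((R'+m)×255, (G'+m)×255, (B'+m)×255) = (231.0096, 238.3995, 164.5005)
Round half up → RGB(231, 238, 165)


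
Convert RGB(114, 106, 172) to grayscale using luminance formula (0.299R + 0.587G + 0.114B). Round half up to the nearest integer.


Gray = 0.299×R + 0.587×G + 0.114×B
Gray = 0.299×114 + 0.587×106 + 0.114×172
Gray = 34.086 + 62.222 + 19.608
Gray = 115.916 → round half up → 116
Gray = 116


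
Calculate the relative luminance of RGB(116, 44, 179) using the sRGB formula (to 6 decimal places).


Linearize each channel (sRGB transfer function): c = v/255; c_lin = c/12.92 if c ≤ 0.04045, else ((c+0.055)/1.055)^2.4
  R: 116/255 ≈ 0.454902 > 0.04045 → ((0.454902+0.055)/1.055)^2.4 ≈ 0.174647
  G: 44/255 ≈ 0.172549 > 0.04045 → ((0.172549+0.055)/1.055)^2.4 ≈ 0.025187
  B: 179/255 ≈ 0.701961 > 0.04045 → ((0.701961+0.055)/1.055)^2.4 ≈ 0.450786
R_lin = 0.174647, G_lin = 0.025187, B_lin = 0.450786
L = 0.2126×R + 0.7152×G + 0.0722×B
L = 0.2126×0.174647 + 0.7152×0.025187 + 0.0722×0.450786
L ≈ 0.087690


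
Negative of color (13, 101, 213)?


Invert: (255-R, 255-G, 255-B)
R: 255-13 = 242
G: 255-101 = 154
B: 255-213 = 42
= RGB(242, 154, 42)


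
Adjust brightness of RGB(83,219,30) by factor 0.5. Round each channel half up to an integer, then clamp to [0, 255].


Multiply each channel by 0.5, round half up, clamp to [0, 255]
R: 83×0.5 = 41.5 → round → 42
G: 219×0.5 = 109.5 → round → 110
B: 30×0.5 = 15
= RGB(42, 110, 15)


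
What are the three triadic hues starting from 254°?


Triadic: equally spaced at 120° intervals
H1 = 254°
H2 = (254 + 120) mod 360 = 14°
H3 = (254 + 240) mod 360 = 134°
Triadic = 254°, 14°, 134°


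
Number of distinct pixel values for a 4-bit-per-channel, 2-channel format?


Total bits = 4 bits/channel × 2 channels = 8 bits
Distinct pixel values = 2^8
= 256 pixel values


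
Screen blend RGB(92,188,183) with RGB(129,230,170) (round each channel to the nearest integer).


Screen: C = 255 - (255-A)×(255-B)/255, rounded to nearest integer
R: 255 - (255-92)×(255-129)/255 = 255 - 20538/255 ≈ 255 - 80.541 = 174.459 → 174
G: 255 - (255-188)×(255-230)/255 = 255 - 1675/255 ≈ 255 - 6.569 = 248.431 → 248
B: 255 - (255-183)×(255-170)/255 = 255 - 6120/255 ≈ 255 - 24.000 = 231.000 → 231
= RGB(174, 248, 231)


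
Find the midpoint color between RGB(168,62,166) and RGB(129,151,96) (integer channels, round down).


Midpoint: each channel = ⌊(C₁+C₂)/2⌋
R: ⌊(168+129)/2⌋ = 148
G: ⌊(62+151)/2⌋ = 106
B: ⌊(166+96)/2⌋ = 131
= RGB(148, 106, 131)


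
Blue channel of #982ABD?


Color: #982ABD
R = 98 = 152
G = 2A = 42
B = BD = 189
Blue = 189


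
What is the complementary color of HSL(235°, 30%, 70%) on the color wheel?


Complement = opposite side of color wheel = hue + 180°
H' = (235 + 180) mod 360 = 55°
S and L unchanged.
= HSL(55°, 30%, 70%)


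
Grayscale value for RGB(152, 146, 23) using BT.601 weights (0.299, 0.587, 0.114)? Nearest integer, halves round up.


Gray = 0.299×R + 0.587×G + 0.114×B
Gray = 0.299×152 + 0.587×146 + 0.114×23
Gray = 45.448 + 85.702 + 2.622
Gray = 133.772 → round half up → 134
Gray = 134


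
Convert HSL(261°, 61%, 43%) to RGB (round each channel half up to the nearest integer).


H=261°, S=0.61, L=0.43
C = (1-|2L-1|)×S = (1-|-0.14|)×0.61 = 0.5246
H' = H/60 = 261/60 ≈ 4.3500; X = C×(1-|H' mod 2 - 1|) = 0.18361
m = L - C/2 = 0.43 - 0.2623 = 0.1677
Sector ⌊H'⌋ = 4 → (R',G',B') = (0.18361, 0.0, 0.5246)
RGB = ((R'+m)×255, (G'+m)×255, (B'+m)×255) = (89.58405, 42.7635, 176.5365)
Round half up → RGB(90, 43, 177)


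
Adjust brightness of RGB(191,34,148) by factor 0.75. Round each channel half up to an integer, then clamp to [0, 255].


Multiply each channel by 0.75, round half up, clamp to [0, 255]
R: 191×0.75 = 143.25 → round → 143
G: 34×0.75 = 25.5 → round → 26
B: 148×0.75 = 111
= RGB(143, 26, 111)


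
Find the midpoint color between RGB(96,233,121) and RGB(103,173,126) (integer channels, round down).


Midpoint: each channel = ⌊(C₁+C₂)/2⌋
R: ⌊(96+103)/2⌋ = 99
G: ⌊(233+173)/2⌋ = 203
B: ⌊(121+126)/2⌋ = 123
= RGB(99, 203, 123)


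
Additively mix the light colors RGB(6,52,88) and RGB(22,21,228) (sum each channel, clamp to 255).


Additive: each channel = min(255, C₁+C₂)
R: 6+22 = 28 → 28
G: 52+21 = 73 → 73
B: 88+228 = 316 → 255
= RGB(28, 73, 255)


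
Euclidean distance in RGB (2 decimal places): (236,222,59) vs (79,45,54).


d = √[(R₁-R₂)² + (G₁-G₂)² + (B₁-B₂)²]
d = √[(236-79)² + (222-45)² + (59-54)²]
d = √[24649 + 31329 + 25]
d = √56003
d ≈ 236.65


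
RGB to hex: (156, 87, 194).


R = 156 → 9C (hex)
G = 87 → 57 (hex)
B = 194 → C2 (hex)
Hex = #9C57C2


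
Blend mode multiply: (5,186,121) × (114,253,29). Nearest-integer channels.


Multiply: C = A×B/255, rounded to nearest integer
R: 5×114/255 = 570/255 ≈ 2.235 → 2
G: 186×253/255 = 47058/255 ≈ 184.541 → 185
B: 121×29/255 = 3509/255 ≈ 13.761 → 14
= RGB(2, 185, 14)


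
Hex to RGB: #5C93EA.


5C → 92 (R)
93 → 147 (G)
EA → 234 (B)
= RGB(92, 147, 234)


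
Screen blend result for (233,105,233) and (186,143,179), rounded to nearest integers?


Screen: C = 255 - (255-A)×(255-B)/255, rounded to nearest integer
R: 255 - (255-233)×(255-186)/255 = 255 - 1518/255 ≈ 255 - 5.953 = 249.047 → 249
G: 255 - (255-105)×(255-143)/255 = 255 - 16800/255 ≈ 255 - 65.882 = 189.118 → 189
B: 255 - (255-233)×(255-179)/255 = 255 - 1672/255 ≈ 255 - 6.557 = 248.443 → 248
= RGB(249, 189, 248)


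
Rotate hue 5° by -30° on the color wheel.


New hue = (H + rotation) mod 360
New hue = (5 -30) mod 360
= -25 mod 360
= 335°


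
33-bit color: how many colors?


Colors = 2^bits = 2^33
= 8,589,934,592 colors


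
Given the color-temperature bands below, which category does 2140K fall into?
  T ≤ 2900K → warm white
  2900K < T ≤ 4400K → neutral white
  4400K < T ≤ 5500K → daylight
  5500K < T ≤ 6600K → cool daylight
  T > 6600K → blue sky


Temperature: 2140K
2140K ≤ 2900K → warm white
Classification: warm white


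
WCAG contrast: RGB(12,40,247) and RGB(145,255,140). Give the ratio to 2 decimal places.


Linearize each sRGB channel c=v/255: c/12.92 if c ≤ 0.04045 else ((c+0.055)/1.055)^2.4
L = 0.2126×R_lin + 0.7152×G_lin + 0.0722×B_lin
Color 1 (12,40,247):
  R=12: 12/255≈0.0471 > 0.04045 → ((0.0471+0.055)/1.055)^2.4 ≈ 0.00368
  G=40: 40/255≈0.1569 > 0.04045 → ((0.1569+0.055)/1.055)^2.4 ≈ 0.02122
  B=247: 247/255≈0.9686 > 0.04045 → ((0.9686+0.055)/1.055)^2.4 ≈ 0.93011
  L1 = 0.2126×0.00368 + 0.7152×0.02122 + 0.0722×0.93011 ≈ 0.08311
Color 2 (145,255,140):
  R=145: 145/255≈0.5686 > 0.04045 → ((0.5686+0.055)/1.055)^2.4 ≈ 0.28315
  G=255: 255/255≈1.0000 > 0.04045 → ((1.0000+0.055)/1.055)^2.4 ≈ 1.00000
  B=140: 140/255≈0.5490 > 0.04045 → ((0.5490+0.055)/1.055)^2.4 ≈ 0.26225
  L2 = 0.2126×0.28315 + 0.7152×1.00000 + 0.0722×0.26225 ≈ 0.79433
Lighter = 0.79433, Darker = 0.08311
Ratio = (L_lighter + 0.05) / (L_darker + 0.05)
Ratio = (0.79433 + 0.05) / (0.08311 + 0.05) = 0.84433 / 0.13311 ≈ 6.3430
Ratio ≈ 6.34:1


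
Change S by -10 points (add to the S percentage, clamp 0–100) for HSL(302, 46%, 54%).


Original S = 46%
Adjustment = -10 percentage points
New S = 46 + (-10) = 36
Clamp to [0, 100] → 36
= HSL(302°, 36%, 54%)


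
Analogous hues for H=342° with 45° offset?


Base hue: 342°
Left analog: (342 - 45) mod 360 = 297°
Right analog: (342 + 45) mod 360 = 27°
Analogous hues = 297° and 27°


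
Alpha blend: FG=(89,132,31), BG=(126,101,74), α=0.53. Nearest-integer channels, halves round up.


C = α×F + (1-α)×B, with 1-α = 0.47
R: 0.53×89 + 0.47×126 = 47.17 + 59.22 = 106.39 → 106
G: 0.53×132 + 0.47×101 = 69.96 + 47.47 = 117.43 → 117
B: 0.53×31 + 0.47×74 = 16.43 + 34.78 = 51.21 → 51
= RGB(106, 117, 51)


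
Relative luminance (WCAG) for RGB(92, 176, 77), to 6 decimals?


Linearize each channel (sRGB transfer function): c = v/255; c_lin = c/12.92 if c ≤ 0.04045, else ((c+0.055)/1.055)^2.4
  R: 92/255 ≈ 0.360784 > 0.04045 → ((0.360784+0.055)/1.055)^2.4 ≈ 0.107023
  G: 176/255 ≈ 0.690196 > 0.04045 → ((0.690196+0.055)/1.055)^2.4 ≈ 0.434154
  B: 77/255 ≈ 0.301961 > 0.04045 → ((0.301961+0.055)/1.055)^2.4 ≈ 0.074214
R_lin = 0.107023, G_lin = 0.434154, B_lin = 0.074214
L = 0.2126×R + 0.7152×G + 0.0722×B
L = 0.2126×0.107023 + 0.7152×0.434154 + 0.0722×0.074214
L ≈ 0.338618
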